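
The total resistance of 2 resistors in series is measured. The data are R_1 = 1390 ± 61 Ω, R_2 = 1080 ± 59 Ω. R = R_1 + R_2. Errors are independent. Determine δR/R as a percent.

For a sum/difference, combine absolute errors in quadrature:
  (δR_1)² = 3720;  (δR_2)² = 3480
δR = √(7200) = 84.9 Ω
R = 2470 Ω, so δR/R = 84.9/2470 = 0.0344.

3.44%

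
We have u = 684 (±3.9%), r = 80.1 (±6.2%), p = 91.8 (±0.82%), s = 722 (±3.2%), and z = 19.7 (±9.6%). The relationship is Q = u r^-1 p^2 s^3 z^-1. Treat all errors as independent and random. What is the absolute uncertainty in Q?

Q is a product of powers, so relative uncertainties combine in quadrature:
  (1·δu/u)² = (1×0.0390)² = 0.00152;  (-1·δr/r)² = (-1×0.0620)² = 0.00384;  (2·δp/p)² = (2×0.00820)² = 0.000269;  (3·δs/s)² = (3×0.0320)² = 0.00922;  (-1·δz/z)² = (-1×0.0960)² = 0.00922
δQ/Q = √(0.0241) = 0.155
Q = 1.37e+12, so δQ = 0.155 × 1.37e+12 = 2.13e+11.

2.13e+11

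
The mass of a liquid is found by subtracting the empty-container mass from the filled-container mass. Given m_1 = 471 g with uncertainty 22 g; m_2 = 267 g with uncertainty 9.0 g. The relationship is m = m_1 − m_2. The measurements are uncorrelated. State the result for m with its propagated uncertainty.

m is a linear combination, so absolute uncertainties add in quadrature:
  (δm_1)² = 484;  (δm_2)² = 81.0
δm = √(565) = 23.8 g
m = 204 g.

204 ± 23.8 g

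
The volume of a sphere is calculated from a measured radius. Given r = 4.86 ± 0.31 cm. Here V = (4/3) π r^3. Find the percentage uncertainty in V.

Since V is a product/quotient, work with relative uncertainties:
  (3·δr/r)² = (3×0.0638)² = 0.0366
δV/V = √(0.0366) = 0.191

19.1%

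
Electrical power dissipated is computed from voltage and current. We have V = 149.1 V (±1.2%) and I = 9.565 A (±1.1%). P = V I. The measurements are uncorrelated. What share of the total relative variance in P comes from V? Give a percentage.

(δP/P)² = (1·δV/V)² + (1·δI/I)²
  V term: (1×0.0120)² = 0.000144
  I term: (1×0.0110)² = 0.000121
Total = 0.000265. Share from V = 0.000144/0.000265 = 0.543.

54.3%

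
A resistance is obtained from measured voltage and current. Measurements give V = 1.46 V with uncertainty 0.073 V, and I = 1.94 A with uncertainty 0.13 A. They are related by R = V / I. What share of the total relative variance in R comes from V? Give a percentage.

(δR/R)² = (1·δV/V)² + (-1·δI/I)²
  V term: (1×0.0500)² = 0.00250
  I term: (-1×0.0670)² = 0.00449
Total = 0.00699. Share from V = 0.00250/0.00699 = 0.358.

35.8%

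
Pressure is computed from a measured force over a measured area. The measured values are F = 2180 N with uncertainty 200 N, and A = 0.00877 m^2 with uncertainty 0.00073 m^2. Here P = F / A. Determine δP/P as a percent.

For a monomial P ∝ F, A^-1, fractional errors add in quadrature:
  (1·δF/F)² = (1×0.0917)² = 0.00842;  (-1·δA/A)² = (-1×0.0832)² = 0.00693
δP/P = √(0.0153) = 0.124

12.4%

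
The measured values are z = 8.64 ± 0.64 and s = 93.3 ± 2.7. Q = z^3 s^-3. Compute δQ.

0.000189

For a monomial Q ∝ z^3, s^-3, fractional errors add in quadrature:
  (3·δz/z)² = (3×0.0741)² = 0.0494;  (-3·δs/s)² = (-3×0.0289)² = 0.00754
δQ/Q = √(0.0569) = 0.239
Q = 0.000794, so δQ = 0.239 × 0.000794 = 0.000189.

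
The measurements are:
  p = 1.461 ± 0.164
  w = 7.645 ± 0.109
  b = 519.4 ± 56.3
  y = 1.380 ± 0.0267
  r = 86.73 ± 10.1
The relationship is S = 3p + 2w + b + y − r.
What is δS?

S is a linear combination, so absolute uncertainties add in quadrature:
  (3·δp)² = 0.242;  (2·δw)² = 0.0475;  (δb)² = 3170;  (δy)² = 0.000713;  (δr)² = 102
δS = √(3270) = 57.2

57.2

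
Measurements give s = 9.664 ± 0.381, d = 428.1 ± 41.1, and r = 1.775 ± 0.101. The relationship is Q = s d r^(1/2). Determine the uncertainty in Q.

Products/powers → add relative errors in quadrature, weighted by exponent:
  (1·δs/s)² = (1×0.0394)² = 0.00155;  (1·δd/d)² = (1×0.0960)² = 0.00922;  (½·δr/r)² = (0.5×0.0569)² = 0.000809
δQ/Q = √(0.0116) = 0.108
Q = 5512, so δQ = 0.108 × 5512 = 593.

593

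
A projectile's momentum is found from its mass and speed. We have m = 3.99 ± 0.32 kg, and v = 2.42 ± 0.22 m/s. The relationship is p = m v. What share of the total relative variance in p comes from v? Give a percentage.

(δp/p)² = (1·δm/m)² + (1·δv/v)²
  m term: (1×0.0802)² = 0.00643
  v term: (1×0.0909)² = 0.00826
Total = 0.0147. Share from v = 0.00826/0.0147 = 0.562.

56.2%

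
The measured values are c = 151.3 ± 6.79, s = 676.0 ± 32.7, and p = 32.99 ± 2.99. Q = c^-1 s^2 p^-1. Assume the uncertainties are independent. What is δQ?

Each factor contributes (exponent × relative error)² to (δQ/Q)²:
  (-1·δc/c)² = (-1×0.0449)² = 0.00201;  (2·δs/s)² = (2×0.0484)² = 0.00936;  (-1·δp/p)² = (-1×0.0906)² = 0.00821
δQ/Q = √(0.0196) = 0.140
Q = 91.55, so δQ = 0.140 × 91.55 = 12.8.

12.8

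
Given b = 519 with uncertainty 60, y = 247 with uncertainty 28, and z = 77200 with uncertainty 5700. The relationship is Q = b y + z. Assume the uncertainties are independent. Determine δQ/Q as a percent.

10.5%

Let p = b·y = 1.28e+05. δp/p = √((1·δb/b)² + (1·δy/y)²) = √(0.0134 + 0.0129) = 0.162, so δp = 20800.
Q = p + z: δQ = √(δp² + δz²) = √(4.31e+08 + 3.25e+07) = 21500
Q = 2.05e+05, so δQ/Q = 21500/2.05e+05 = 0.105.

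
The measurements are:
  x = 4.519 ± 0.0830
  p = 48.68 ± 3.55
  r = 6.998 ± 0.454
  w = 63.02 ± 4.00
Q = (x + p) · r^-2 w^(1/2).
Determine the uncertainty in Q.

Let u = x + p = 53.20. δu = √(δx² + δp²) = √(0.00689 + 12.6) = 3.55, so δu/u = 0.0667.
Q is then a monomial in u, r, w:
δQ/Q = √((δu/u)² + (-2·δr/r)² + (½·δw/w)²) = √(0.00446 + 0.0168 + 0.00101) = 0.149
Q = 8.624, so δQ = 0.149 × 8.624 = 1.29.

1.29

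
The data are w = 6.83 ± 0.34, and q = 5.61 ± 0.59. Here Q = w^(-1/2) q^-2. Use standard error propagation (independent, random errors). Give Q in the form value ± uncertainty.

0.0122 ± 0.00258

Since Q is a product/quotient, work with relative uncertainties:
  (−½·δw/w)² = (-0.5×0.0498)² = 0.000620;  (-2·δq/q)² = (-2×0.105)² = 0.0442
δQ/Q = √(0.0449) = 0.212
Q = 0.0122, so δQ = 0.212 × 0.0122 = 0.00258.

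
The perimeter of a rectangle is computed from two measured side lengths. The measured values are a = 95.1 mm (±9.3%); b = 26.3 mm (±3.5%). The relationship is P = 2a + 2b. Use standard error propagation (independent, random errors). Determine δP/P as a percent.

Sums and differences: (δP)² = Σ (cᵢ δxᵢ)².
  (2·δa)² = 313;  (2·δb)² = 3.39
δP = √(316) = 17.8 mm
P = 243 mm, so δP/P = 17.8/243 = 0.0732.

7.32%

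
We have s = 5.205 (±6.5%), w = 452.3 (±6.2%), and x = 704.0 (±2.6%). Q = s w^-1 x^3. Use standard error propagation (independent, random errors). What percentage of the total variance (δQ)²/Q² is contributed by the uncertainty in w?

(δQ/Q)² = (1·δs/s)² + (-1·δw/w)² + (3·δx/x)²
  s term: (1×0.0650)² = 0.00423
  w term: (-1×0.0620)² = 0.00384
  x term: (3×0.0260)² = 0.00608
Total = 0.0142. Share from w = 0.00384/0.0142 = 0.272.

27.2%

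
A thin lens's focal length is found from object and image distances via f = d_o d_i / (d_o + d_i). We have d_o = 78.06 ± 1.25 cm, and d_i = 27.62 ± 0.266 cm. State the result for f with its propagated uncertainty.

20.40 ± 0.168 cm

∂f/∂d_o = (d_i/(d_o+d_i))² = 0.0683;  ∂f/∂d_i = (d_o/(d_o+d_i))² = 0.546
δf = √((∂f/∂d_o · δd_o)² + (∂f/∂d_i · δd_i)²) = √(0.00729 + 0.0211) = 0.168 cm
f = 20.40 cm.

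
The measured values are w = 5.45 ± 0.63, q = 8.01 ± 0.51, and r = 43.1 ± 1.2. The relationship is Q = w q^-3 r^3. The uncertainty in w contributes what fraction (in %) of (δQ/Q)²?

23.5%

(δQ/Q)² = (1·δw/w)² + (-3·δq/q)² + (3·δr/r)²
  w term: (1×0.116)² = 0.0134
  q term: (-3×0.0637)² = 0.0365
  r term: (3×0.0278)² = 0.00698
Total = 0.0568. Share from w = 0.0134/0.0568 = 0.235.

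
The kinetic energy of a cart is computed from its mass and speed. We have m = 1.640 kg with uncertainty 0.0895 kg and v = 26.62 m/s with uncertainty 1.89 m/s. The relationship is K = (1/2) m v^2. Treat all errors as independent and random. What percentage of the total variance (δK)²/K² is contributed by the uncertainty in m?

(δK/K)² = (1·δm/m)² + (2·δv/v)²
  m term: (1×0.0546)² = 0.00298
  v term: (2×0.0710)² = 0.0202
Total = 0.0231. Share from m = 0.00298/0.0231 = 0.129.

12.9%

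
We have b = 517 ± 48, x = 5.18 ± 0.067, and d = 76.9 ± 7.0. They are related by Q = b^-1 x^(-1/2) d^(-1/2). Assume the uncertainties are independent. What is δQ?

Since Q is a product/quotient, work with relative uncertainties:
  (-1·δb/b)² = (-1×0.0928)² = 0.00862;  (−½·δx/x)² = (-0.5×0.0129)² = 4.18e-05;  (−½·δd/d)² = (-0.5×0.0910)² = 0.00207
δQ/Q = √(0.0107) = 0.104
Q = 9.69e-05, so δQ = 0.104 × 9.69e-05 = 1e-05.

1e-05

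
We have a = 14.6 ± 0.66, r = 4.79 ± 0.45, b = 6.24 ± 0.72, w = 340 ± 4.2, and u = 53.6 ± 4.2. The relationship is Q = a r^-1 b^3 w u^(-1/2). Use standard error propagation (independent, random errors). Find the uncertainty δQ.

12500

Products/powers → add relative errors in quadrature, weighted by exponent:
  (1·δa/a)² = (1×0.0452)² = 0.00204;  (-1·δr/r)² = (-1×0.0939)² = 0.00883;  (3·δb/b)² = (3×0.115)² = 0.120;  (1·δw/w)² = (1×0.0124)² = 0.000153;  (−½·δu/u)² = (-0.5×0.0784)² = 0.00154
δQ/Q = √(0.132) = 0.364
Q = 34400, so δQ = 0.364 × 34400 = 12500.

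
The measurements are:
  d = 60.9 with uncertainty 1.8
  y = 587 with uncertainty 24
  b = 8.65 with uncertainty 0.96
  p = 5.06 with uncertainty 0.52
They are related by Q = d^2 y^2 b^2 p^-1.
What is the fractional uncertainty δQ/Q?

Relative error in a monomial: (δQ/Q)² = Σ (nᵢ · δxᵢ/xᵢ)².
  (2·δd/d)² = (2×0.0296)² = 0.00349;  (2·δy/y)² = (2×0.0409)² = 0.00669;  (2·δb/b)² = (2×0.111)² = 0.0493;  (-1·δp/p)² = (-1×0.103)² = 0.0106
δQ/Q = √(0.0700) = 0.265

0.265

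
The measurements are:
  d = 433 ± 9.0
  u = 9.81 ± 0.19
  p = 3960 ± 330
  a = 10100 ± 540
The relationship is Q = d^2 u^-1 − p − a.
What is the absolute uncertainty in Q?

1080

Let w = d^2·u^-1 = 19100. δw/w = √((2·δd/d)² + (-1·δu/u)²) = √(0.00173 + 0.000375) = 0.0459, so δw = 876.
Q = w − p − a: δQ = √(δw² + δp² + δa²) = √(7.68e+05 + 1.09e+05 + 2.92e+05) = 1080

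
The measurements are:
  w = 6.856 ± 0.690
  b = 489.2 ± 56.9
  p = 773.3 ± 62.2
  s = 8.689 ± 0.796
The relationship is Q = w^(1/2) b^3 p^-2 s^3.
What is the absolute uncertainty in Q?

Since Q is a product/quotient, work with relative uncertainties:
  (½·δw/w)² = (0.5×0.101)² = 0.00253;  (3·δb/b)² = (3×0.116)² = 0.122;  (-2·δp/p)² = (-2×0.0804)² = 0.0259;  (3·δs/s)² = (3×0.0916)² = 0.0755
δQ/Q = √(0.226) = 0.475
Q = 336300, so δQ = 0.475 × 336300 = 1.6e+05.

1.6e+05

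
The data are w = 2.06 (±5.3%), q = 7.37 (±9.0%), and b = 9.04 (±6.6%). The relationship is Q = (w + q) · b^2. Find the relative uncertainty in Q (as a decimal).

0.150

Let u = w + q = 9.43. δu = √(δw² + δq²) = √(0.0119 + 0.440) = 0.672, so δu/u = 0.0713.
Q is then a monomial in u, b:
δQ/Q = √((δu/u)² + (2·δb/b)²) = √(0.00508 + 0.0174) = 0.150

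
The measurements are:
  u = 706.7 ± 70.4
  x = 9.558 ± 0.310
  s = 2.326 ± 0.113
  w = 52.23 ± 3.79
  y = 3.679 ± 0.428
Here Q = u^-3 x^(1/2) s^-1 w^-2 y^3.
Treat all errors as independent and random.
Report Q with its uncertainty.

(6.874 ± 3.33) × 10^-11

Products/powers → add relative errors in quadrature, weighted by exponent:
  (-3·δu/u)² = (-3×0.0996)² = 0.0893;  (½·δx/x)² = (0.5×0.0324)² = 0.000263;  (-1·δs/s)² = (-1×0.0486)² = 0.00236;  (-2·δw/w)² = (-2×0.0726)² = 0.0211;  (3·δy/y)² = (3×0.116)² = 0.122
δQ/Q = √(0.235) = 0.485
Q = 6.874e-11, so δQ = 0.485 × 6.874e-11 = 3.33e-11.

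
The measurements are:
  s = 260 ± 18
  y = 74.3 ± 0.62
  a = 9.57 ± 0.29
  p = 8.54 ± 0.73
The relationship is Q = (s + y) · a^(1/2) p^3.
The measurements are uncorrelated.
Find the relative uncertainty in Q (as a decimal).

Let u = s + y = 334. δu = √(δs² + δy²) = √(324 + 0.384) = 18.0, so δu/u = 0.0539.
Q is then a monomial in u, a, p:
δQ/Q = √((δu/u)² + (½·δa/a)² + (3·δp/p)²) = √(0.00290 + 0.000230 + 0.0658) = 0.262

0.262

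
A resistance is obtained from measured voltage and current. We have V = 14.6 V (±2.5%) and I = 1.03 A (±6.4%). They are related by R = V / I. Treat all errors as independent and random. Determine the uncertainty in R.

Relative error in a monomial: (δR/R)² = Σ (nᵢ · δxᵢ/xᵢ)².
  (1·δV/V)² = (1×0.0250)² = 0.000625;  (-1·δI/I)² = (-1×0.0640)² = 0.00410
δR/R = √(0.00472) = 0.0687
R = 14.2 Ω, so δR = 0.0687 × 14.2 = 0.974 Ω.

0.974 Ω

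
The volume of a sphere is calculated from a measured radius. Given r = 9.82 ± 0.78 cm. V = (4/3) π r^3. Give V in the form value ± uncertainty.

V ∝ r^3, so δV/V = |3| · δr/r = 3 × 0.0794 = 0.238.
V = 3970 cm^3, so δV = 0.238 × 3970 = 945 cm^3.

3970 ± 945 cm^3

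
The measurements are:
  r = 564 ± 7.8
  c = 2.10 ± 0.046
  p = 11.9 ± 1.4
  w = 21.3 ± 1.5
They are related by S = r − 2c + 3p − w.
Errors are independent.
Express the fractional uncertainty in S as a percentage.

1.56%

Sums and differences: (δS)² = Σ (cᵢ δxᵢ)².
  (δr)² = 60.8;  (2·δc)² = 0.00846;  (3·δp)² = 17.6;  (δw)² = 2.25
δS = √(80.7) = 8.99
S = 574, so δS/S = 8.99/574 = 0.0156.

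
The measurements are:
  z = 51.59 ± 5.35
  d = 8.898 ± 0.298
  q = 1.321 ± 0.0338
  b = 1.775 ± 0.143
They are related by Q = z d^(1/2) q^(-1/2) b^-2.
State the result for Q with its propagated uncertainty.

42.50 ± 8.19

Each factor contributes (exponent × relative error)² to (δQ/Q)²:
  (1·δz/z)² = (1×0.104)² = 0.0108;  (½·δd/d)² = (0.5×0.0335)² = 0.000280;  (−½·δq/q)² = (-0.5×0.0256)² = 0.000164;  (-2·δb/b)² = (-2×0.0806)² = 0.0260
δQ/Q = √(0.0372) = 0.193
Q = 42.50, so δQ = 0.193 × 42.50 = 8.19.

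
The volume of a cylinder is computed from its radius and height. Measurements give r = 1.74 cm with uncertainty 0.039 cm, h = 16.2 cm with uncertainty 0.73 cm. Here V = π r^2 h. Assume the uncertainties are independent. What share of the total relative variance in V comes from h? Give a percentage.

50.3%

(δV/V)² = (2·δr/r)² + (1·δh/h)²
  r term: (2×0.0224)² = 0.00201
  h term: (1×0.0451)² = 0.00203
Total = 0.00404. Share from h = 0.00203/0.00404 = 0.503.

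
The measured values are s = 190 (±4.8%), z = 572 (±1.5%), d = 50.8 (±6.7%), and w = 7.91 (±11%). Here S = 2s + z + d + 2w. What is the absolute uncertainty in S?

Sums and differences: (δS)² = Σ (cᵢ δxᵢ)².
  (2·δs)² = 333;  (δz)² = 73.6;  (δd)² = 11.6;  (2·δw)² = 3.03
δS = √(421) = 20.5

20.5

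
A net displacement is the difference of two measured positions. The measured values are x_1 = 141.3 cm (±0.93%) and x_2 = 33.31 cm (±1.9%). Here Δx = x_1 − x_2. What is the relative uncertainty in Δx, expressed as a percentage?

Sums and differences: (δΔx)² = Σ (cᵢ δxᵢ)².
  (δx_1)² = 1.73;  (δx_2)² = 0.401
δΔx = √(2.13) = 1.46 cm
Δx = 108.0 cm, so δΔx/Δx = 1.46/108.0 = 0.0135.

1.35%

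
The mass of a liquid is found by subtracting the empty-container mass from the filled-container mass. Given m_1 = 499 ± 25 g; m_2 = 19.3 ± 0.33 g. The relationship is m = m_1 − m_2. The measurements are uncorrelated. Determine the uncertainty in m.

Sums and differences: (δm)² = Σ (cᵢ δxᵢ)².
  (δm_1)² = 625;  (δm_2)² = 0.109
δm = √(625) = 25.0 g

25.0 g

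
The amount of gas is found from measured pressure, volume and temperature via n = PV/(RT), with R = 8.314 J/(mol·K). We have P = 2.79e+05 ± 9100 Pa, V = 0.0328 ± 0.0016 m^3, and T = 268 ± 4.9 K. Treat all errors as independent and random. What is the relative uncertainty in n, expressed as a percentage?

6.15%

Each factor contributes (exponent × relative error)² to (δn/n)²:
  (1·δP/P)² = (1×0.0326)² = 0.00106;  (1·δV/V)² = (1×0.0488)² = 0.00238;  (-1·δT/T)² = (-1×0.0183)² = 0.000334
δn/n = √(0.00378) = 0.0615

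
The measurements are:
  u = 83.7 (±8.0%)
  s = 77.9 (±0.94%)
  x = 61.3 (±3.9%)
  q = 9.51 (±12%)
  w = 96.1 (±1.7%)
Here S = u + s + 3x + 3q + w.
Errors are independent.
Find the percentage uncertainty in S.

S is a linear combination, so absolute uncertainties add in quadrature:
  (δu)² = 44.8;  (δs)² = 0.536;  (3·δx)² = 51.4;  (3·δq)² = 11.7;  (δw)² = 2.67
δS = √(111) = 10.5
S = 470, so δS/S = 10.5/470 = 0.0224.

2.24%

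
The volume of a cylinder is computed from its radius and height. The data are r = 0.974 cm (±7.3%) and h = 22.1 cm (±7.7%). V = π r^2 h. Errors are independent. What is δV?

For a monomial V ∝ r^2, h, fractional errors add in quadrature:
  (2·δr/r)² = (2×0.0730)² = 0.0213;  (1·δh/h)² = (1×0.0770)² = 0.00593
δV/V = √(0.0272) = 0.165
V = 65.9 cm^3, so δV = 0.165 × 65.9 = 10.9 cm^3.

10.9 cm^3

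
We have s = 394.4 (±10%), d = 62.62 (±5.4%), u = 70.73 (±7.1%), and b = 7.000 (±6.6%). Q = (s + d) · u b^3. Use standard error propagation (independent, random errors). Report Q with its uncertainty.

Let w = s + d = 457.0. δw = √(δs² + δd²) = √(1560 + 11.4) = 39.6, so δw/w = 0.0866.
Q is then a monomial in w, u, b:
δQ/Q = √((δw/w)² + (1·δu/u)² + (3·δb/b)²) = √(0.00750 + 0.00504 + 0.0392) = 0.227
Q = 1.109e+07, so δQ = 0.227 × 1.109e+07 = 2.52e+06.

(1.109 ± 0.252) × 10^7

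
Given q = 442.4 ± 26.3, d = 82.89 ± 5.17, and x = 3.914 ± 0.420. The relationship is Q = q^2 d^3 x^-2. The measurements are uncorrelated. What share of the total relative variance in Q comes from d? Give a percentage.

36.8%

(δQ/Q)² = (2·δq/q)² + (3·δd/d)² + (-2·δx/x)²
  q term: (2×0.0594)² = 0.0141
  d term: (3×0.0624)² = 0.0350
  x term: (-2×0.107)² = 0.0461
Total = 0.0952. Share from d = 0.0350/0.0952 = 0.368.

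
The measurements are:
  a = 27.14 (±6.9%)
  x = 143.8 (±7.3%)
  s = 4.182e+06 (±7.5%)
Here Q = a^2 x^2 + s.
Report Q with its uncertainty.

(1.941 ± 0.308) × 10^7

Let p = a^2·x^2 = 1.523e+07. δp/p = √((2·δa/a)² + (2·δx/x)²) = √(0.0190 + 0.0213) = 0.201, so δp = 3.06e+06.
Q = p + s: δQ = √(δp² + δs²) = √(9.36e+12 + 9.84e+10) = 3.08e+06
Q = 1.941e+07.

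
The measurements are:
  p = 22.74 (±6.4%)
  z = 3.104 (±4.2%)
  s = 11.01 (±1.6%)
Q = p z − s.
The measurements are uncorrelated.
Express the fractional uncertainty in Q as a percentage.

9.07%

Let w = p·z = 70.58. δw/w = √((1·δp/p)² + (1·δz/z)²) = √(0.00410 + 0.00176) = 0.0766, so δw = 5.40.
Q = w − s: δQ = √(δw² + δs²) = √(29.2 + 0.0310) = 5.41
Q = 59.57, so δQ/Q = 5.41/59.57 = 0.0907.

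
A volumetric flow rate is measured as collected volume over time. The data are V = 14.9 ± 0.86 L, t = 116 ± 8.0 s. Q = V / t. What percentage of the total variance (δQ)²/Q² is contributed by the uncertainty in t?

(δQ/Q)² = (1·δV/V)² + (-1·δt/t)²
  V term: (1×0.0577)² = 0.00333
  t term: (-1×0.0690)² = 0.00476
Total = 0.00809. Share from t = 0.00476/0.00809 = 0.588.

58.8%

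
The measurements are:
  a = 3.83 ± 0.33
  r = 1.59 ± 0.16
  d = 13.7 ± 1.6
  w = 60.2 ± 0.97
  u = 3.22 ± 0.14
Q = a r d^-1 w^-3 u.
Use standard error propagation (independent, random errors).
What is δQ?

1.23e-06

Products/powers → add relative errors in quadrature, weighted by exponent:
  (1·δa/a)² = (1×0.0862)² = 0.00742;  (1·δr/r)² = (1×0.101)² = 0.0101;  (-1·δd/d)² = (-1×0.117)² = 0.0136;  (-3·δw/w)² = (-3×0.0161)² = 0.00234;  (1·δu/u)² = (1×0.0435)² = 0.00189
δQ/Q = √(0.0354) = 0.188
Q = 6.56e-06, so δQ = 0.188 × 6.56e-06 = 1.23e-06.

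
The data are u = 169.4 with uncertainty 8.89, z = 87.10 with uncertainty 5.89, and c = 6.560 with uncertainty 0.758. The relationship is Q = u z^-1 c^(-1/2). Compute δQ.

For a monomial Q ∝ u, z^-1, c^(-1/2), fractional errors add in quadrature:
  (1·δu/u)² = (1×0.0525)² = 0.00275;  (-1·δz/z)² = (-1×0.0676)² = 0.00457;  (−½·δc/c)² = (-0.5×0.116)² = 0.00334
δQ/Q = √(0.0107) = 0.103
Q = 0.7594, so δQ = 0.103 × 0.7594 = 0.0784.

0.0784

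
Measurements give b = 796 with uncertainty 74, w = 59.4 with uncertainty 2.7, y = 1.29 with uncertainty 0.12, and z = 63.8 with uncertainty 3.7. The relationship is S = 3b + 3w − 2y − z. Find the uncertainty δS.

222

For a sum/difference, combine absolute errors in quadrature:
  (3·δb)² = 49300;  (3·δw)² = 65.6;  (2·δy)² = 0.0576;  (δz)² = 13.7
δS = √(49400) = 222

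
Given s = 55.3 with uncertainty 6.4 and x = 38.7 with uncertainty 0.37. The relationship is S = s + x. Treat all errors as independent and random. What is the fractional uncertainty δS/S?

Absolute uncertainties add in quadrature for a linear combination:
  (δs)² = 41.0;  (δx)² = 0.137
δS = √(41.1) = 6.41
S = 94.0, so δS/S = 6.41/94.0 = 0.0682.

0.0682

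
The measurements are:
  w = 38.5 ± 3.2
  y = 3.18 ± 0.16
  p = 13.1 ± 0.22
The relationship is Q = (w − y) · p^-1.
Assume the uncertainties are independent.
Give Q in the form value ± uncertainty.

Let u = w − y = 35.3. δu = √(δw² + δy²) = √(10.2 + 0.0256) = 3.20, so δu/u = 0.0907.
Q is then a monomial in u, p:
δQ/Q = √((δu/u)² + (-1·δp/p)²) = √(0.00823 + 0.000282) = 0.0923
Q = 2.70, so δQ = 0.0923 × 2.70 = 0.249.

2.70 ± 0.249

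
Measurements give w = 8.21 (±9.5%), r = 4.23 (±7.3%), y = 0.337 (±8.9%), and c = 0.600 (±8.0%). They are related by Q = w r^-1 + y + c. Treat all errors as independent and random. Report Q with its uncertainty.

Let p = w·r^-1 = 1.94. δp/p = √((1·δw/w)² + (-1·δr/r)²) = √(0.00903 + 0.00533) = 0.120, so δp = 0.233.
Q = p + y + c: δQ = √(δp² + δy² + δc²) = √(0.0541 + 0.000900 + 0.00230) = 0.239
Q = 2.88.

2.88 ± 0.239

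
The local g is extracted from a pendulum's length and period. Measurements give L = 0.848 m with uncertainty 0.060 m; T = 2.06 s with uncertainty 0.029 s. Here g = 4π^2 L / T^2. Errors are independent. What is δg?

g is a product of powers, so relative uncertainties combine in quadrature:
  (1·δL/L)² = (1×0.0708)² = 0.00501;  (-2·δT/T)² = (-2×0.0141)² = 0.000793
δg/g = √(0.00580) = 0.0762
g = 7.89 m/s^2, so δg = 0.0762 × 7.89 = 0.601 m/s^2.

0.601 m/s^2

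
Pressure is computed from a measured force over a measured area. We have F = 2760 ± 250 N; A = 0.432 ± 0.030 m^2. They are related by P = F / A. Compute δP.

729 Pa

Each factor contributes (exponent × relative error)² to (δP/P)²:
  (1·δF/F)² = (1×0.0906)² = 0.00820;  (-1·δA/A)² = (-1×0.0694)² = 0.00482
δP/P = √(0.0130) = 0.114
P = 6390 Pa, so δP = 0.114 × 6390 = 729 Pa.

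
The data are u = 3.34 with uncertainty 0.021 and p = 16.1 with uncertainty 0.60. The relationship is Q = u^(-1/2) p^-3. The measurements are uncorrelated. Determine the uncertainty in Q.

1.47e-05

Relative error in a monomial: (δQ/Q)² = Σ (nᵢ · δxᵢ/xᵢ)².
  (−½·δu/u)² = (-0.5×0.00629)² = 9.88e-06;  (-3·δp/p)² = (-3×0.0373)² = 0.0125
δQ/Q = √(0.0125) = 0.112
Q = 0.000131, so δQ = 0.112 × 0.000131 = 1.47e-05.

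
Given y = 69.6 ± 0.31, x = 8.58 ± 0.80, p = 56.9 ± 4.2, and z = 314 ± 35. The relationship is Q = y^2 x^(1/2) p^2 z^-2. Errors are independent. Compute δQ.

Each factor contributes (exponent × relative error)² to (δQ/Q)²:
  (2·δy/y)² = (2×0.00445)² = 7.94e-05;  (½·δx/x)² = (0.5×0.0932)² = 0.00217;  (2·δp/p)² = (2×0.0738)² = 0.0218;  (-2·δz/z)² = (-2×0.111)² = 0.0497
δQ/Q = √(0.0737) = 0.272
Q = 466, so δQ = 0.272 × 466 = 127.

127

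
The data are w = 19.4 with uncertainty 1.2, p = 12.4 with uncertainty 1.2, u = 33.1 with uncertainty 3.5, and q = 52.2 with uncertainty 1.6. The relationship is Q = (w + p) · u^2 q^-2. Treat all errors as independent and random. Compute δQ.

Let h = w + p = 31.8. δh = √(δw² + δp²) = √(1.44 + 1.44) = 1.70, so δh/h = 0.0534.
Q is then a monomial in h, u, q:
δQ/Q = √((δh/h)² + (2·δu/u)² + (-2·δq/q)²) = √(0.00285 + 0.0447 + 0.00376) = 0.227
Q = 12.8, so δQ = 0.227 × 12.8 = 2.90.

2.90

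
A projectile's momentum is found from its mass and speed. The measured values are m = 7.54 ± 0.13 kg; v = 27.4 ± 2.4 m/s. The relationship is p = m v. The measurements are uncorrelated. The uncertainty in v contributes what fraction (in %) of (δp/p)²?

96.3%

(δp/p)² = (1·δm/m)² + (1·δv/v)²
  m term: (1×0.0172)² = 0.000297
  v term: (1×0.0876)² = 0.00767
Total = 0.00797. Share from v = 0.00767/0.00797 = 0.963.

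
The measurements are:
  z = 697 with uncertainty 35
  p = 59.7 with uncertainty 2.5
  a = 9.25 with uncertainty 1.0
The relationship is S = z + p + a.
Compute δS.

35.1

Each term contributes (cᵢ δxᵢ)² to (δS)²:
  (δz)² = 1220;  (δp)² = 6.25;  (δa)² = 1.00
δS = √(1230) = 35.1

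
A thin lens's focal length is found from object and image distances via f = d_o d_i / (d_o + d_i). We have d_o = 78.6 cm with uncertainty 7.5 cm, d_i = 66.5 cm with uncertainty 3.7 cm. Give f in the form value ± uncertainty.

36.0 ± 1.91 cm

∂f/∂d_o = (d_i/(d_o+d_i))² = 0.210;  ∂f/∂d_i = (d_o/(d_o+d_i))² = 0.293
δf = √((∂f/∂d_o · δd_o)² + (∂f/∂d_i · δd_i)²) = √(2.48 + 1.18) = 1.91 cm
f = 36.0 cm.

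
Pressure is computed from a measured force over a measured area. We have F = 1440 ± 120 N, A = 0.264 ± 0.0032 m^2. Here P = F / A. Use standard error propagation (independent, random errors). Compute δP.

Products/powers → add relative errors in quadrature, weighted by exponent:
  (1·δF/F)² = (1×0.0833)² = 0.00694;  (-1·δA/A)² = (-1×0.0121)² = 0.000147
δP/P = √(0.00709) = 0.0842
P = 5450 Pa, so δP = 0.0842 × 5450 = 459 Pa.

459 Pa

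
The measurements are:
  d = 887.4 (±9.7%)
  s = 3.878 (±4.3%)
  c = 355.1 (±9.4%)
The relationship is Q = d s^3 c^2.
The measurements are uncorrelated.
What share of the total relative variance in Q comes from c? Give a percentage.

57.6%

(δQ/Q)² = (1·δd/d)² + (3·δs/s)² + (2·δc/c)²
  d term: (1×0.0970)² = 0.00941
  s term: (3×0.0430)² = 0.0166
  c term: (2×0.0940)² = 0.0353
Total = 0.0614. Share from c = 0.0353/0.0614 = 0.576.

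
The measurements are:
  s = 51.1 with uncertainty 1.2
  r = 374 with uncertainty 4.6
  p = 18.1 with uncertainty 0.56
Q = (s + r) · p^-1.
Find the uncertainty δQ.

Let u = s + r = 425. δu = √(δs² + δr²) = √(1.44 + 21.2) = 4.75, so δu/u = 0.0112.
Q is then a monomial in u, p:
δQ/Q = √((δu/u)² + (-1·δp/p)²) = √(0.000125 + 0.000957) = 0.0329
Q = 23.5, so δQ = 0.0329 × 23.5 = 0.773.

0.773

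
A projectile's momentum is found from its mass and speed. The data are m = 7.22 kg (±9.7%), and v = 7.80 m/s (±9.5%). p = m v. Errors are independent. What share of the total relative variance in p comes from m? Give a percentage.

(δp/p)² = (1·δm/m)² + (1·δv/v)²
  m term: (1×0.0970)² = 0.00941
  v term: (1×0.0950)² = 0.00903
Total = 0.0184. Share from m = 0.00941/0.0184 = 0.510.

51.0%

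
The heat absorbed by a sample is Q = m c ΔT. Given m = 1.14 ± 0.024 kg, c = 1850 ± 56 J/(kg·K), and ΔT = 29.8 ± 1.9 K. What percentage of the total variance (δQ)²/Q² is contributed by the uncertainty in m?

(δQ/Q)² = (1·δm/m)² + (1·δc/c)² + (1·δΔT/ΔT)²
  m term: (1×0.0211)² = 0.000443
  c term: (1×0.0303)² = 0.000916
  ΔT term: (1×0.0638)² = 0.00407
Total = 0.00542. Share from m = 0.000443/0.00542 = 0.0817.

8.17%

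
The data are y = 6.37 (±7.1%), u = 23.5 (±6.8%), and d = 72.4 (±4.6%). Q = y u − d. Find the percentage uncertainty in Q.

19.5%

Let p = y·u = 150. δp/p = √((1·δy/y)² + (1·δu/u)²) = √(0.00504 + 0.00462) = 0.0983, so δp = 14.7.
Q = p − d: δQ = √(δp² + δd²) = √(217 + 11.1) = 15.1
Q = 77.3, so δQ/Q = 15.1/77.3 = 0.195.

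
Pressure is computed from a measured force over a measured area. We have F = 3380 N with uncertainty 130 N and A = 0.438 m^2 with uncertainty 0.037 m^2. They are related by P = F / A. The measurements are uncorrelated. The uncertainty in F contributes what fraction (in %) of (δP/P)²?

17.2%

(δP/P)² = (1·δF/F)² + (-1·δA/A)²
  F term: (1×0.0385)² = 0.00148
  A term: (-1×0.0845)² = 0.00714
Total = 0.00862. Share from F = 0.00148/0.00862 = 0.172.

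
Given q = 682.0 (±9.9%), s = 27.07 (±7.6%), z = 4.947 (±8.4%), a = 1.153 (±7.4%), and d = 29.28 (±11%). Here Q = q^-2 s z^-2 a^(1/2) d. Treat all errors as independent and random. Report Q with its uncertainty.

Q is a product of powers, so relative uncertainties combine in quadrature:
  (-2·δq/q)² = (-2×0.0990)² = 0.0392;  (1·δs/s)² = (1×0.0760)² = 0.00578;  (-2·δz/z)² = (-2×0.0840)² = 0.0282;  (½·δa/a)² = (0.5×0.0740)² = 0.00137;  (1·δd/d)² = (1×0.110)² = 0.0121
δQ/Q = √(0.0867) = 0.294
Q = 7.477e-05, so δQ = 0.294 × 7.477e-05 = 2.2e-05.

(7.477 ± 2.20) × 10^-5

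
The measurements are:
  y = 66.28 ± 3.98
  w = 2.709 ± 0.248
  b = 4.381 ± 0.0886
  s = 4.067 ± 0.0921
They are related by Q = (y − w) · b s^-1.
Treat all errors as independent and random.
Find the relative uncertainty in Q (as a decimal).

Let u = y − w = 63.57. δu = √(δy² + δw²) = √(15.8 + 0.0615) = 3.99, so δu/u = 0.0627.
Q is then a monomial in u, b, s:
δQ/Q = √((δu/u)² + (1·δb/b)² + (-1·δs/s)²) = √(0.00393 + 0.000409 + 0.000513) = 0.0697

0.0697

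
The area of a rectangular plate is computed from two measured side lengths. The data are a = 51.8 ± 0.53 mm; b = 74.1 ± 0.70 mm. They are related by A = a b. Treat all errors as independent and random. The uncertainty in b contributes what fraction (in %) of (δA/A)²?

46.0%

(δA/A)² = (1·δa/a)² + (1·δb/b)²
  a term: (1×0.0102)² = 0.000105
  b term: (1×0.00945)² = 8.92e-05
Total = 0.000194. Share from b = 8.92e-05/0.000194 = 0.460.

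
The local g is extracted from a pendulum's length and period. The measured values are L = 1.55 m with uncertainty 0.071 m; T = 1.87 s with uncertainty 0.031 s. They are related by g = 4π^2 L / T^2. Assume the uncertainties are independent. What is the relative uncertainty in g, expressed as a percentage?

5.65%

Since g is a product/quotient, work with relative uncertainties:
  (1·δL/L)² = (1×0.0458)² = 0.00210;  (-2·δT/T)² = (-2×0.0166)² = 0.00110
δg/g = √(0.00320) = 0.0565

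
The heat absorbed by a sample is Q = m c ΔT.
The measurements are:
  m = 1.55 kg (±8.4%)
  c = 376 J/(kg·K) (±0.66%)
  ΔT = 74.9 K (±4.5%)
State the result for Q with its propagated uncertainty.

43700 ± 4170 J

Relative error in a monomial: (δQ/Q)² = Σ (nᵢ · δxᵢ/xᵢ)².
  (1·δm/m)² = (1×0.0840)² = 0.00706;  (1·δc/c)² = (1×0.00660)² = 4.36e-05;  (1·δΔT/ΔT)² = (1×0.0450)² = 0.00202
δQ/Q = √(0.00912) = 0.0955
Q = 43700 J, so δQ = 0.0955 × 43700 = 4170 J.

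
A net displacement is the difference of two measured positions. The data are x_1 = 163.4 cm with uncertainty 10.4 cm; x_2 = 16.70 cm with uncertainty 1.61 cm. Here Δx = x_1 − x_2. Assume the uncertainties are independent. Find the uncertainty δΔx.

10.5 cm

Each term contributes (cᵢ δxᵢ)² to (δΔx)²:
  (δx_1)² = 108;  (δx_2)² = 2.59
δΔx = √(111) = 10.5 cm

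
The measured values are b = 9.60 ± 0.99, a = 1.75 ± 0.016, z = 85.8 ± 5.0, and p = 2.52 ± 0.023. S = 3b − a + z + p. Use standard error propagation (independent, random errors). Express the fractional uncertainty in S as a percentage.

Sums and differences: (δS)² = Σ (cᵢ δxᵢ)².
  (3·δb)² = 8.82;  (δa)² = 0.000256;  (δz)² = 25.0;  (δp)² = 0.000529
δS = √(33.8) = 5.82
S = 115, so δS/S = 5.82/115 = 0.0504.

5.04%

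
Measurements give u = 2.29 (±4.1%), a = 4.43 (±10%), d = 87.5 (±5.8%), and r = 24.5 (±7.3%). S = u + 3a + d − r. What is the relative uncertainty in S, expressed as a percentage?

For a sum/difference, combine absolute errors in quadrature:
  (δu)² = 0.00882;  (3·δa)² = 1.77;  (δd)² = 25.8;  (δr)² = 3.20
δS = √(30.7) = 5.54
S = 78.6, so δS/S = 5.54/78.6 = 0.0705.

7.05%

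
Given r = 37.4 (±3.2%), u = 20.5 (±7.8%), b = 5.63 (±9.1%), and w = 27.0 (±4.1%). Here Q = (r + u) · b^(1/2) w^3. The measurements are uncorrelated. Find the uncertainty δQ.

Let h = r + u = 57.9. δh = √(δr² + δu²) = √(1.43 + 2.56) = 2.00, so δh/h = 0.0345.
Q is then a monomial in h, b, w:
δQ/Q = √((δh/h)² + (½·δb/b)² + (3·δw/w)²) = √(0.00119 + 0.00207 + 0.0151) = 0.136
Q = 2.7e+06, so δQ = 0.136 × 2.7e+06 = 3.67e+05.

3.67e+05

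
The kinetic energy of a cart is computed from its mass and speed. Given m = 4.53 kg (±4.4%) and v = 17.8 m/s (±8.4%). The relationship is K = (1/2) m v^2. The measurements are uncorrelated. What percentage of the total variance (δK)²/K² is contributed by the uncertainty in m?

(δK/K)² = (1·δm/m)² + (2·δv/v)²
  m term: (1×0.0440)² = 0.00194
  v term: (2×0.0840)² = 0.0282
Total = 0.0302. Share from m = 0.00194/0.0302 = 0.0642.

6.42%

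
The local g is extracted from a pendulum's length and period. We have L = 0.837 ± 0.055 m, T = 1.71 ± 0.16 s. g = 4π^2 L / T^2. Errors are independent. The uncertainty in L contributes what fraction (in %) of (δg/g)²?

11.0%

(δg/g)² = (1·δL/L)² + (-2·δT/T)²
  L term: (1×0.0657)² = 0.00432
  T term: (-2×0.0936)² = 0.0350
Total = 0.0393. Share from L = 0.00432/0.0393 = 0.110.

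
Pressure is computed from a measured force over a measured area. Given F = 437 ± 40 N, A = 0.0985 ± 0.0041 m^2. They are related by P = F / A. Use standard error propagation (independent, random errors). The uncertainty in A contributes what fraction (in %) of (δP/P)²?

(δP/P)² = (1·δF/F)² + (-1·δA/A)²
  F term: (1×0.0915)² = 0.00838
  A term: (-1×0.0416)² = 0.00173
Total = 0.0101. Share from A = 0.00173/0.0101 = 0.171.

17.1%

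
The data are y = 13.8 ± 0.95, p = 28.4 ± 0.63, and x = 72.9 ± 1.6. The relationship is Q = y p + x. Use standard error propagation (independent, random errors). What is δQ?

Let w = y·p = 392. δw/w = √((1·δy/y)² + (1·δp/p)²) = √(0.00474 + 0.000492) = 0.0723, so δw = 28.3.
Q = w + x: δQ = √(δw² + δx²) = √(804 + 2.56) = 28.4

28.4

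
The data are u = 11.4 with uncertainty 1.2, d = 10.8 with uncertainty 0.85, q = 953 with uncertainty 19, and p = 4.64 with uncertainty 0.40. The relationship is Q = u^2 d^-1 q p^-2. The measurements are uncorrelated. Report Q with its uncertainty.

Relative error in a monomial: (δQ/Q)² = Σ (nᵢ · δxᵢ/xᵢ)².
  (2·δu/u)² = (2×0.105)² = 0.0443;  (-1·δd/d)² = (-1×0.0787)² = 0.00619;  (1·δq/q)² = (1×0.0199)² = 0.000397;  (-2·δp/p)² = (-2×0.0862)² = 0.0297
δQ/Q = √(0.0806) = 0.284
Q = 533, so δQ = 0.284 × 533 = 151.

533 ± 151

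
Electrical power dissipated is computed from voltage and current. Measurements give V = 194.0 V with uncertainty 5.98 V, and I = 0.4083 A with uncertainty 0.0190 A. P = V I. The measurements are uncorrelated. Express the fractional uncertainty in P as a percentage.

For a monomial P ∝ V, I, fractional errors add in quadrature:
  (1·δV/V)² = (1×0.0308)² = 0.000950;  (1·δI/I)² = (1×0.0465)² = 0.00217
δP/P = √(0.00312) = 0.0558

5.58%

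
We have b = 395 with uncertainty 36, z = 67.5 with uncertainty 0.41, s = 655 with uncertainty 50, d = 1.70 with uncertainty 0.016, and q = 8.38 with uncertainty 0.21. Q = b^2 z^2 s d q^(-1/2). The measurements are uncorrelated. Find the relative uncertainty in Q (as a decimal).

Products/powers → add relative errors in quadrature, weighted by exponent:
  (2·δb/b)² = (2×0.0911)² = 0.0332;  (2·δz/z)² = (2×0.00607)² = 0.000148;  (1·δs/s)² = (1×0.0763)² = 0.00583;  (1·δd/d)² = (1×0.00941)² = 8.86e-05;  (−½·δq/q)² = (-0.5×0.0251)² = 0.000157
δQ/Q = √(0.0394) = 0.199

0.199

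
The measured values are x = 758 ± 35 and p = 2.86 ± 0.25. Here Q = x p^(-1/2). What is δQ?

Products/powers → add relative errors in quadrature, weighted by exponent:
  (1·δx/x)² = (1×0.0462)² = 0.00213;  (−½·δp/p)² = (-0.5×0.0874)² = 0.00191
δQ/Q = √(0.00404) = 0.0636
Q = 448, so δQ = 0.0636 × 448 = 28.5.

28.5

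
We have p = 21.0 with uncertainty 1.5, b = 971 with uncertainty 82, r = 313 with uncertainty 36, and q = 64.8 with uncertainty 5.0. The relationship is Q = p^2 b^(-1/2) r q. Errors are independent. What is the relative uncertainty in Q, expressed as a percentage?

Since Q is a product/quotient, work with relative uncertainties:
  (2·δp/p)² = (2×0.0714)² = 0.0204;  (−½·δb/b)² = (-0.5×0.0844)² = 0.00178;  (1·δr/r)² = (1×0.115)² = 0.0132;  (1·δq/q)² = (1×0.0772)² = 0.00595
δQ/Q = √(0.0414) = 0.203

20.3%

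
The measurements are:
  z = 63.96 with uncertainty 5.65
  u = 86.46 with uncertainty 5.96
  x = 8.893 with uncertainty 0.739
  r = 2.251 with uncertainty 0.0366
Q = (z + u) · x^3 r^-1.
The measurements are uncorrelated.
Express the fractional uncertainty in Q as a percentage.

25.6%

Let w = z + u = 150.4. δw = √(δz² + δu²) = √(31.9 + 35.5) = 8.21, so δw/w = 0.0546.
Q is then a monomial in w, x, r:
δQ/Q = √((δw/w)² + (3·δx/x)² + (-1·δr/r)²) = √(0.00298 + 0.0621 + 0.000264) = 0.256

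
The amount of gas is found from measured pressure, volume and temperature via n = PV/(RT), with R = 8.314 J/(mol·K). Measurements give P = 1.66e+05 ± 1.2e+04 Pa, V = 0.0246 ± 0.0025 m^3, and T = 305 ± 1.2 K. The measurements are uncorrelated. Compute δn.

n is a product of powers, so relative uncertainties combine in quadrature:
  (1·δP/P)² = (1×0.0723)² = 0.00523;  (1·δV/V)² = (1×0.102)² = 0.0103;  (-1·δT/T)² = (-1×0.00393)² = 1.55e-05
δn/n = √(0.0156) = 0.125
n = 1.61 mol, so δn = 0.125 × 1.61 = 0.201 mol.

0.201 mol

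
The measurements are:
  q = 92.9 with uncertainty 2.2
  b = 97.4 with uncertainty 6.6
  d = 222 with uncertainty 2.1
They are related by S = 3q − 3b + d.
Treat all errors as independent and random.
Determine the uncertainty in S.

Sums and differences: (δS)² = Σ (cᵢ δxᵢ)².
  (3·δq)² = 43.6;  (3·δb)² = 392;  (δd)² = 4.41
δS = √(440) = 21.0

21.0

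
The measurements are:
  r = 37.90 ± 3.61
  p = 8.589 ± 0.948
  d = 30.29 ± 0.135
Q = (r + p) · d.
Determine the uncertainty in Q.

Let u = r + p = 46.49. δu = √(δr² + δp²) = √(13.0 + 0.899) = 3.73, so δu/u = 0.0803.
Q is then a monomial in u, d:
δQ/Q = √((δu/u)² + (1·δd/d)²) = √(0.00645 + 1.99e-05) = 0.0804
Q = 1408, so δQ = 0.0804 × 1408 = 113.

113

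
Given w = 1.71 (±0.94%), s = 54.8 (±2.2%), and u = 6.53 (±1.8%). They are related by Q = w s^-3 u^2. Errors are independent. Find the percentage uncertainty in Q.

Relative error in a monomial: (δQ/Q)² = Σ (nᵢ · δxᵢ/xᵢ)².
  (1·δw/w)² = (1×0.00940)² = 8.84e-05;  (-3·δs/s)² = (-3×0.0220)² = 0.00436;  (2·δu/u)² = (2×0.0180)² = 0.00130
δQ/Q = √(0.00574) = 0.0758

7.58%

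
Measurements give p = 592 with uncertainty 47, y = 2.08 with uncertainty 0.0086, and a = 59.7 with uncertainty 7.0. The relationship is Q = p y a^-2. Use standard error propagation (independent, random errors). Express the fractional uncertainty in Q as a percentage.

24.8%

Each factor contributes (exponent × relative error)² to (δQ/Q)²:
  (1·δp/p)² = (1×0.0794)² = 0.00630;  (1·δy/y)² = (1×0.00413)² = 1.71e-05;  (-2·δa/a)² = (-2×0.117)² = 0.0550
δQ/Q = √(0.0613) = 0.248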